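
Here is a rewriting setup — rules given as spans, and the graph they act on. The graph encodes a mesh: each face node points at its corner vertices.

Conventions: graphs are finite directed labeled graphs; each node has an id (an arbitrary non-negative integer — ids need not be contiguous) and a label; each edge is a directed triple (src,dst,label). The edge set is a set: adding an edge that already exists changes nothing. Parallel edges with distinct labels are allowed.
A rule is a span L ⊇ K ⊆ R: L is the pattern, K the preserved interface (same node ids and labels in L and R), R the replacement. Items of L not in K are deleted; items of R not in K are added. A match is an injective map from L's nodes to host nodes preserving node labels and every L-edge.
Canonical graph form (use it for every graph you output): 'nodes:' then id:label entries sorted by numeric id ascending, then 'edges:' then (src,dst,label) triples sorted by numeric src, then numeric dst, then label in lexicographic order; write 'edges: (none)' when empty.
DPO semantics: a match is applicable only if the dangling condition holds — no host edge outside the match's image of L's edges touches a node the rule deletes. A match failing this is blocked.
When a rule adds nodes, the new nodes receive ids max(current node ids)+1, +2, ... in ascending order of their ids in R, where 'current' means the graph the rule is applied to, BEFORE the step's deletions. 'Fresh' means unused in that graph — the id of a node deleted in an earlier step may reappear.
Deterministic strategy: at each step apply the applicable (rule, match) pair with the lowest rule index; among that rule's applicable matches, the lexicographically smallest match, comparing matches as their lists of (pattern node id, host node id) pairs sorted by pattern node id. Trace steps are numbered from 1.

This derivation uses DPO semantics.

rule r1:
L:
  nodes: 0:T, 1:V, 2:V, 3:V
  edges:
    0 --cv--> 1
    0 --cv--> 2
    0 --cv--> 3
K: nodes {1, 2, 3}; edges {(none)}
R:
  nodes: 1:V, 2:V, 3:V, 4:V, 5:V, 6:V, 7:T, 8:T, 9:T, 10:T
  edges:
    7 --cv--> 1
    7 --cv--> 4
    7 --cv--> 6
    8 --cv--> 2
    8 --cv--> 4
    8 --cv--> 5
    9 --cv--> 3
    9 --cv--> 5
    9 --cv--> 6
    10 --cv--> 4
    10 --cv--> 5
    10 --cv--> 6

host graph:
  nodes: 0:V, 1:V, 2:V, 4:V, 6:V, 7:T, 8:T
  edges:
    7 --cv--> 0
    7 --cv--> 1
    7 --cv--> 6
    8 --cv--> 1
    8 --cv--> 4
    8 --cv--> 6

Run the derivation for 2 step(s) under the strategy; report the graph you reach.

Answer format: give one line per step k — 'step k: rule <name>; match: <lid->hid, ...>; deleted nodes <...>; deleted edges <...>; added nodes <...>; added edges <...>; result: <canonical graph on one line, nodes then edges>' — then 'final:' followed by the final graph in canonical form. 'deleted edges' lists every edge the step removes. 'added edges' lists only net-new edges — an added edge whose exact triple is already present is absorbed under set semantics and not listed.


step 1: rule r1; match: 0->7, 1->0, 2->1, 3->6; deleted nodes 7; deleted edges (7,0,cv); (7,1,cv); (7,6,cv); added nodes 9, 10, 11, 12, 13, 14, 15; added edges (12,0,cv); (12,9,cv); (12,11,cv); (13,1,cv); (13,9,cv); (13,10,cv); (14,6,cv); (14,10,cv); (14,11,cv); (15,9,cv); (15,10,cv); (15,11,cv); result: nodes: 0:V, 1:V, 2:V, 4:V, 6:V, 8:T, 9:V, 10:V, 11:V, 12:T, 13:T, 14:T, 15:T edges: (8,1,cv); (8,4,cv); (8,6,cv); (12,0,cv); (12,9,cv); (12,11,cv); (13,1,cv); (13,9,cv); (13,10,cv); (14,6,cv); (14,10,cv); (14,11,cv); (15,9,cv); (15,10,cv); (15,11,cv)
step 2: rule r1; match: 0->8, 1->1, 2->4, 3->6; deleted nodes 8; deleted edges (8,1,cv); (8,4,cv); (8,6,cv); added nodes 16, 17, 18, 19, 20, 21, 22; added edges (19,1,cv); (19,16,cv); (19,18,cv); (20,4,cv); (20,16,cv); (20,17,cv); (21,6,cv); (21,17,cv); (21,18,cv); (22,16,cv); (22,17,cv); (22,18,cv); result: nodes: 0:V, 1:V, 2:V, 4:V, 6:V, 9:V, 10:V, 11:V, 12:T, 13:T, 14:T, 15:T, 16:V, 17:V, 18:V, 19:T, 20:T, 21:T, 22:T edges: (12,0,cv); (12,9,cv); (12,11,cv); (13,1,cv); (13,9,cv); (13,10,cv); (14,6,cv); (14,10,cv); (14,11,cv); (15,9,cv); (15,10,cv); (15,11,cv); (19,1,cv); (19,16,cv); (19,18,cv); (20,4,cv); (20,16,cv); (20,17,cv); (21,6,cv); (21,17,cv); (21,18,cv); (22,16,cv); (22,17,cv); (22,18,cv)
final:
nodes: 0:V, 1:V, 2:V, 4:V, 6:V, 9:V, 10:V, 11:V, 12:T, 13:T, 14:T, 15:T, 16:V, 17:V, 18:V, 19:T, 20:T, 21:T, 22:T
edges: (12,0,cv); (12,9,cv); (12,11,cv); (13,1,cv); (13,9,cv); (13,10,cv); (14,6,cv); (14,10,cv); (14,11,cv); (15,9,cv); (15,10,cv); (15,11,cv); (19,1,cv); (19,16,cv); (19,18,cv); (20,4,cv); (20,16,cv); (20,17,cv); (21,6,cv); (21,17,cv); (21,18,cv); (22,16,cv); (22,17,cv); (22,18,cv)


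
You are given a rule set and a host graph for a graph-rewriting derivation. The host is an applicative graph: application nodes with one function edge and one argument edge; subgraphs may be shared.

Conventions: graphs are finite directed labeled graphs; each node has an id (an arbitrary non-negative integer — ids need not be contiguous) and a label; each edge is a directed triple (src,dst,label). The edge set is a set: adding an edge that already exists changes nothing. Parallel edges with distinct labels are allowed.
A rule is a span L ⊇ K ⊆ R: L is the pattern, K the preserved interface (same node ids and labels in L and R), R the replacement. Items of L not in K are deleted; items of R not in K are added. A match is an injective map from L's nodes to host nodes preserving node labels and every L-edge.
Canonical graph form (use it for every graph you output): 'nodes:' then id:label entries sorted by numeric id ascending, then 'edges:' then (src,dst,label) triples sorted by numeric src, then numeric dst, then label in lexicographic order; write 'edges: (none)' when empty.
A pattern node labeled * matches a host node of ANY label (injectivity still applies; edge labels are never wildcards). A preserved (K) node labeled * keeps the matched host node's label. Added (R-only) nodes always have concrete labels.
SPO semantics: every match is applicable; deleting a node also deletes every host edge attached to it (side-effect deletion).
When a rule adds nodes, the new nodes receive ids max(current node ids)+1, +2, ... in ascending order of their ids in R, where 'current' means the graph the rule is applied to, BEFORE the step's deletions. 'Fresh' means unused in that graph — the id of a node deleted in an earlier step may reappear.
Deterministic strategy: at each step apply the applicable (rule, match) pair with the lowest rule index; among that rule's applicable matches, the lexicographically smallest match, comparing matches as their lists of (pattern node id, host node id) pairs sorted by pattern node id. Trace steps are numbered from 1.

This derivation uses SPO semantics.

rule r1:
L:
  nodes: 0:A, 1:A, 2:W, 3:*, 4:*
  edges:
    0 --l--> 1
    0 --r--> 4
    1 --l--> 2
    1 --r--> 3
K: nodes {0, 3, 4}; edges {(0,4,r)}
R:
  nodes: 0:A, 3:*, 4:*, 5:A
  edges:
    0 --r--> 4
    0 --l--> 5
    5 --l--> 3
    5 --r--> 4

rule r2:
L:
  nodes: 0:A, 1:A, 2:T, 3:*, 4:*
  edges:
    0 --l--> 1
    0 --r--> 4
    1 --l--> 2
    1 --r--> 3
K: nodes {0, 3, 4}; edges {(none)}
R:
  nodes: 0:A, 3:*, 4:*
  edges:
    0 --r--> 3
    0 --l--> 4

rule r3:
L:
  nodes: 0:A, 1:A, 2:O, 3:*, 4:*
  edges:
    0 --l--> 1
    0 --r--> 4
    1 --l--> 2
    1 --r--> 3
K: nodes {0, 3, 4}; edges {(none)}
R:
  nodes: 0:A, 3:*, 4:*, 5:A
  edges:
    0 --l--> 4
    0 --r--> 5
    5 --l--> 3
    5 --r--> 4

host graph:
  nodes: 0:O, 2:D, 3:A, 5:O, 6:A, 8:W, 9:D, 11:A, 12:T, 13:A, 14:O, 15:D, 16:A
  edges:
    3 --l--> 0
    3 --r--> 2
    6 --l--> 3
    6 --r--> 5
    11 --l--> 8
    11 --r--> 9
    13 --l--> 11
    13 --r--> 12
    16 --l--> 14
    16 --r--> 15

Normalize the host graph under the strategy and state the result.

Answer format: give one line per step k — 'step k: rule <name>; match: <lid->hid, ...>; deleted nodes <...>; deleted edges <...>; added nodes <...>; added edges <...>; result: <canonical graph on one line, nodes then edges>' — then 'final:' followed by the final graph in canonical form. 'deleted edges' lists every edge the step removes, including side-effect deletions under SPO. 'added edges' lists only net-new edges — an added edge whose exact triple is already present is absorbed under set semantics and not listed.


step 1: rule r1; match: 0->13, 1->11, 2->8, 3->9, 4->12; deleted nodes 8, 11; deleted edges (11,8,l); (11,9,r); (13,11,l); added nodes 17; added edges (13,17,l); (17,9,l); (17,12,r); result: nodes: 0:O, 2:D, 3:A, 5:O, 6:A, 9:D, 12:T, 13:A, 14:O, 15:D, 16:A, 17:A edges: (3,0,l); (3,2,r); (6,3,l); (6,5,r); (13,12,r); (13,17,l); (16,14,l); (16,15,r); (17,9,l); (17,12,r)
step 2: rule r3; match: 0->6, 1->3, 2->0, 3->2, 4->5; deleted nodes 0, 3; deleted edges (3,0,l); (3,2,r); (6,3,l); (6,5,r); added nodes 18; added edges (6,5,l); (6,18,r); (18,2,l); (18,5,r); result: nodes: 2:D, 5:O, 6:A, 9:D, 12:T, 13:A, 14:O, 15:D, 16:A, 17:A, 18:A edges: (6,5,l); (6,18,r); (13,12,r); (13,17,l); (16,14,l); (16,15,r); (17,9,l); (17,12,r); (18,2,l); (18,5,r)
final:
nodes: 2:D, 5:O, 6:A, 9:D, 12:T, 13:A, 14:O, 15:D, 16:A, 17:A, 18:A
edges: (6,5,l); (6,18,r); (13,12,r); (13,17,l); (16,14,l); (16,15,r); (17,9,l); (17,12,r); (18,2,l); (18,5,r)


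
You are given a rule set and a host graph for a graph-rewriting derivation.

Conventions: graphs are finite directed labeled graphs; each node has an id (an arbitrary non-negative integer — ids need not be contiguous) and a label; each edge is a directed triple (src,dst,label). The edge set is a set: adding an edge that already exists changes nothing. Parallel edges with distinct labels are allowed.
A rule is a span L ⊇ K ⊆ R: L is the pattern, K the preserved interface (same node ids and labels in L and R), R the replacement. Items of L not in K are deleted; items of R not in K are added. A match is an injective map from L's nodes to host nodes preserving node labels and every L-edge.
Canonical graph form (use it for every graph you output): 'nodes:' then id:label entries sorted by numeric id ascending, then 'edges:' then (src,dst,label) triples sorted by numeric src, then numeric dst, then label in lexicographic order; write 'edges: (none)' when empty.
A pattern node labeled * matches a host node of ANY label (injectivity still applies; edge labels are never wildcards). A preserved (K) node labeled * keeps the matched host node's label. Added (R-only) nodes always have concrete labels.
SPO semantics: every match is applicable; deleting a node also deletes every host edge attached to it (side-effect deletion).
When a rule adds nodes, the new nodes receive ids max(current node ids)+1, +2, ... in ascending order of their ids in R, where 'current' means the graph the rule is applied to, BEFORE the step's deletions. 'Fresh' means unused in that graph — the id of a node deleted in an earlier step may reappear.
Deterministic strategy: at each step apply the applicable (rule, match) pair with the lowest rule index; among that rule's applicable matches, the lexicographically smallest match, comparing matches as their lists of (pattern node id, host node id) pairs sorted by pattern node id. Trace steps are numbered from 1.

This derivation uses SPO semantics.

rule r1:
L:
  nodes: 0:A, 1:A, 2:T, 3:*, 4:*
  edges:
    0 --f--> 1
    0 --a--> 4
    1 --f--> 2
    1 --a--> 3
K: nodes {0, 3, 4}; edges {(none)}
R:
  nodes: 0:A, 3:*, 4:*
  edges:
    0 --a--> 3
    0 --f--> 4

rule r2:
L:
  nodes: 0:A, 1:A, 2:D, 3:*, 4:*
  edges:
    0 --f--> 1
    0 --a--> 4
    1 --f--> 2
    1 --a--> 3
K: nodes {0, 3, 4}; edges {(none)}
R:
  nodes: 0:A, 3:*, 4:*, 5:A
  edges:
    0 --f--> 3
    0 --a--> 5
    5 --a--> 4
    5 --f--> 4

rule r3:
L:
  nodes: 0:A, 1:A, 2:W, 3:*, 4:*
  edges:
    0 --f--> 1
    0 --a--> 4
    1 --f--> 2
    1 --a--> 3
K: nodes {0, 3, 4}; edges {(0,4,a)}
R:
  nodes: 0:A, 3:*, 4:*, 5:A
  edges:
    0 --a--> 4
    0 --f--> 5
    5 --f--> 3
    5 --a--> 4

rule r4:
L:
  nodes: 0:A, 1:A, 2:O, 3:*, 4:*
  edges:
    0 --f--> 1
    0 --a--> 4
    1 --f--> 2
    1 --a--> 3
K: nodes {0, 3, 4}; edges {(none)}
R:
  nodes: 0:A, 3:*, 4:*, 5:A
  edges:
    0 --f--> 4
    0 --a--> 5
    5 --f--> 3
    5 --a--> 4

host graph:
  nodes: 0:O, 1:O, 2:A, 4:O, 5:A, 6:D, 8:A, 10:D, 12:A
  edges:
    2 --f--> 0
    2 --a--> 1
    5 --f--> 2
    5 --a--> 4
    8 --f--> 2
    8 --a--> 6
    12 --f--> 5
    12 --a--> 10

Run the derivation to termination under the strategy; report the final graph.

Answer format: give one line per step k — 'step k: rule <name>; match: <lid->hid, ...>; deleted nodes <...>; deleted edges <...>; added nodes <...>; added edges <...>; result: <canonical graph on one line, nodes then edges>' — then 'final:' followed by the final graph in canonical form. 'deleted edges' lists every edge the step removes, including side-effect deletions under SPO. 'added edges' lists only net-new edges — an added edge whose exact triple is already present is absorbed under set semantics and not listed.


step 1: rule r4; match: 0->5, 1->2, 2->0, 3->1, 4->4; deleted nodes 0, 2; deleted edges (2,0,f); (2,1,a); (5,2,f); (5,4,a); (8,2,f); added nodes 13; added edges (5,4,f); (5,13,a); (13,1,f); (13,4,a); result: nodes: 1:O, 4:O, 5:A, 6:D, 8:A, 10:D, 12:A, 13:A edges: (5,4,f); (5,13,a); (8,6,a); (12,5,f); (12,10,a); (13,1,f); (13,4,a)
step 2: rule r4; match: 0->12, 1->5, 2->4, 3->13, 4->10; deleted nodes 4, 5; deleted edges (5,4,f); (5,13,a); (12,5,f); (12,10,a); (13,4,a); added nodes 14; added edges (12,10,f); (12,14,a); (14,10,a); (14,13,f); result: nodes: 1:O, 6:D, 8:A, 10:D, 12:A, 13:A, 14:A edges: (8,6,a); (12,10,f); (12,14,a); (13,1,f); (14,10,a); (14,13,f)
final:
nodes: 1:O, 6:D, 8:A, 10:D, 12:A, 13:A, 14:A
edges: (8,6,a); (12,10,f); (12,14,a); (13,1,f); (14,10,a); (14,13,f)


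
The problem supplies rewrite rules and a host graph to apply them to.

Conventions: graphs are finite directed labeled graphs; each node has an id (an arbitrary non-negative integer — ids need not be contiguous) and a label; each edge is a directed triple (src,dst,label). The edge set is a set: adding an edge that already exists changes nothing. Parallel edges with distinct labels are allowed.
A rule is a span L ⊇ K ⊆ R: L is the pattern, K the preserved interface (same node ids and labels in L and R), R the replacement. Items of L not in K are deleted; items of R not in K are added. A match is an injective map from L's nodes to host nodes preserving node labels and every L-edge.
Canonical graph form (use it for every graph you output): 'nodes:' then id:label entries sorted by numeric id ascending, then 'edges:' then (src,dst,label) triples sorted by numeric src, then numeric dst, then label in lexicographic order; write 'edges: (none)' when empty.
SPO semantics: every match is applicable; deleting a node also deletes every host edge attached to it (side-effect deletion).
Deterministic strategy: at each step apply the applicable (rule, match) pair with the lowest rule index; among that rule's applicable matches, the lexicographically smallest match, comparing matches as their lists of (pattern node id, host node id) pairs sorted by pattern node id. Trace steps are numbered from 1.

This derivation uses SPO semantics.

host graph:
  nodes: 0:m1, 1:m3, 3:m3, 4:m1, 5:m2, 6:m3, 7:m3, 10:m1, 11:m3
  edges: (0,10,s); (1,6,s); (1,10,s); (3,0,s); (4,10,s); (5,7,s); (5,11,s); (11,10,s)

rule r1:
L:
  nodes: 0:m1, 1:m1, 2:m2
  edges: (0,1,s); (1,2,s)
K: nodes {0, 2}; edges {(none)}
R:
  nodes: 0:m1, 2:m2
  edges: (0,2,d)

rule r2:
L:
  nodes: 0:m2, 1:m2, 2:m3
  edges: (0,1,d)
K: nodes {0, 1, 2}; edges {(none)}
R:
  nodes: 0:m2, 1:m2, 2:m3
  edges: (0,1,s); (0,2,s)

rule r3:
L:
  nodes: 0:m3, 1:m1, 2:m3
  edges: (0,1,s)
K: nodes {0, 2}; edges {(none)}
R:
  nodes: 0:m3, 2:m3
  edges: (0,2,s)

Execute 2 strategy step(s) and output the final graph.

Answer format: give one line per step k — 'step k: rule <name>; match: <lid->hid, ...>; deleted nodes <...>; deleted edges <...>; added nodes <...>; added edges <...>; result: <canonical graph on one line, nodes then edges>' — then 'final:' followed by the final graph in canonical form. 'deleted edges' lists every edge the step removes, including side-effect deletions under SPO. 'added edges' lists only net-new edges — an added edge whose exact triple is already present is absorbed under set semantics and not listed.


step 1: rule r3; match: 0->1, 1->10, 2->3; deleted nodes 10; deleted edges (0,10,s); (1,10,s); (4,10,s); (11,10,s); added nodes (none); added edges (1,3,s); result: nodes: 0:m1, 1:m3, 3:m3, 4:m1, 5:m2, 6:m3, 7:m3, 11:m3 edges: (1,3,s); (1,6,s); (3,0,s); (5,7,s); (5,11,s)
step 2: rule r3; match: 0->3, 1->0, 2->1; deleted nodes 0; deleted edges (3,0,s); added nodes (none); added edges (3,1,s); result: nodes: 1:m3, 3:m3, 4:m1, 5:m2, 6:m3, 7:m3, 11:m3 edges: (1,3,s); (1,6,s); (3,1,s); (5,7,s); (5,11,s)
final:
nodes: 1:m3, 3:m3, 4:m1, 5:m2, 6:m3, 7:m3, 11:m3
edges: (1,3,s); (1,6,s); (3,1,s); (5,7,s); (5,11,s)


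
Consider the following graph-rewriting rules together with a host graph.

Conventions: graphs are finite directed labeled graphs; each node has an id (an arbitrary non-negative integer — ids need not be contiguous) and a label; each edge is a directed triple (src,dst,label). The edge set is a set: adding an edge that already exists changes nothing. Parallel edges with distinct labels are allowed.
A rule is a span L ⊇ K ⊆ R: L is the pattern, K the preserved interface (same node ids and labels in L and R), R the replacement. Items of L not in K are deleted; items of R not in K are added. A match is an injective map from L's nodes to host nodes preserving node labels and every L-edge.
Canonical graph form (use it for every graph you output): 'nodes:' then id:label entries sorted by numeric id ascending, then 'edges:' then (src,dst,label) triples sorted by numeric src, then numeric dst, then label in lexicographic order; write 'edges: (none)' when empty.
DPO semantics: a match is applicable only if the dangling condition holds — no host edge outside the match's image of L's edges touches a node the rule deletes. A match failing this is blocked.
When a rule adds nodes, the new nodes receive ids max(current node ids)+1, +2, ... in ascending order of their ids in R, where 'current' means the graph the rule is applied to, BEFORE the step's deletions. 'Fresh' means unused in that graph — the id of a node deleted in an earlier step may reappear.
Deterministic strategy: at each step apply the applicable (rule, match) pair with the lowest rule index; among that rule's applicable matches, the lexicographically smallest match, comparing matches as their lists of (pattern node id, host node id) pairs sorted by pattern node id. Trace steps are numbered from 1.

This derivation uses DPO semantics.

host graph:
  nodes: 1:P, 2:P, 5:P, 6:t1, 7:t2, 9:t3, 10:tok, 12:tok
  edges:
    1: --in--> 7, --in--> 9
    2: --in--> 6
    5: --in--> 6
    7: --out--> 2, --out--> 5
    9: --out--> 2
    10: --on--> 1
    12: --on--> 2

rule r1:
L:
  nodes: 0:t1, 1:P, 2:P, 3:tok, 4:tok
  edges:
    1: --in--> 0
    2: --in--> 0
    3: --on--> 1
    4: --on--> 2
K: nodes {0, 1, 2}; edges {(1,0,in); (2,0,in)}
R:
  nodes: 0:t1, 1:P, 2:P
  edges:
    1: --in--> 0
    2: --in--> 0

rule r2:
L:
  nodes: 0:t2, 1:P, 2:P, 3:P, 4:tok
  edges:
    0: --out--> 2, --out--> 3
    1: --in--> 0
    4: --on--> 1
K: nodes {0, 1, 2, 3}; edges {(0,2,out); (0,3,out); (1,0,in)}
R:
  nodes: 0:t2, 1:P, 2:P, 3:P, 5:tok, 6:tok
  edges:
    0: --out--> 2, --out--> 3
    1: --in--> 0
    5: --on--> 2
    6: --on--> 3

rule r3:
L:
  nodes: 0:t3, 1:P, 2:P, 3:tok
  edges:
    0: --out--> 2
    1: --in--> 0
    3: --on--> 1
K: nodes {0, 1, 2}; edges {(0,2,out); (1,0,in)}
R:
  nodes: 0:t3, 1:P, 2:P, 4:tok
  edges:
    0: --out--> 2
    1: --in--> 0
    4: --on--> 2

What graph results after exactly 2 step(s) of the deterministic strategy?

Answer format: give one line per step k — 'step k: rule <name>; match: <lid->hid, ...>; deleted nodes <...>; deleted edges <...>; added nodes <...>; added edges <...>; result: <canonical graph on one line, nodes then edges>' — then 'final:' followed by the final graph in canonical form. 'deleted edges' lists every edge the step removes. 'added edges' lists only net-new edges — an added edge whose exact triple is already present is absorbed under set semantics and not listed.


step 1: rule r2; match: 0->7, 1->1, 2->2, 3->5, 4->10; deleted nodes 10; deleted edges (10,1,on); added nodes 13, 14; added edges (13,2,on); (14,5,on); result: nodes: 1:P, 2:P, 5:P, 6:t1, 7:t2, 9:t3, 12:tok, 13:tok, 14:tok edges: (1,7,in); (1,9,in); (2,6,in); (5,6,in); (7,2,out); (7,5,out); (9,2,out); (12,2,on); (13,2,on); (14,5,on)
step 2: rule r1; match: 0->6, 1->2, 2->5, 3->12, 4->14; deleted nodes 12, 14; deleted edges (12,2,on); (14,5,on); added nodes (none); added edges (none); result: nodes: 1:P, 2:P, 5:P, 6:t1, 7:t2, 9:t3, 13:tok edges: (1,7,in); (1,9,in); (2,6,in); (5,6,in); (7,2,out); (7,5,out); (9,2,out); (13,2,on)
final:
nodes: 1:P, 2:P, 5:P, 6:t1, 7:t2, 9:t3, 13:tok
edges: (1,7,in); (1,9,in); (2,6,in); (5,6,in); (7,2,out); (7,5,out); (9,2,out); (13,2,on)


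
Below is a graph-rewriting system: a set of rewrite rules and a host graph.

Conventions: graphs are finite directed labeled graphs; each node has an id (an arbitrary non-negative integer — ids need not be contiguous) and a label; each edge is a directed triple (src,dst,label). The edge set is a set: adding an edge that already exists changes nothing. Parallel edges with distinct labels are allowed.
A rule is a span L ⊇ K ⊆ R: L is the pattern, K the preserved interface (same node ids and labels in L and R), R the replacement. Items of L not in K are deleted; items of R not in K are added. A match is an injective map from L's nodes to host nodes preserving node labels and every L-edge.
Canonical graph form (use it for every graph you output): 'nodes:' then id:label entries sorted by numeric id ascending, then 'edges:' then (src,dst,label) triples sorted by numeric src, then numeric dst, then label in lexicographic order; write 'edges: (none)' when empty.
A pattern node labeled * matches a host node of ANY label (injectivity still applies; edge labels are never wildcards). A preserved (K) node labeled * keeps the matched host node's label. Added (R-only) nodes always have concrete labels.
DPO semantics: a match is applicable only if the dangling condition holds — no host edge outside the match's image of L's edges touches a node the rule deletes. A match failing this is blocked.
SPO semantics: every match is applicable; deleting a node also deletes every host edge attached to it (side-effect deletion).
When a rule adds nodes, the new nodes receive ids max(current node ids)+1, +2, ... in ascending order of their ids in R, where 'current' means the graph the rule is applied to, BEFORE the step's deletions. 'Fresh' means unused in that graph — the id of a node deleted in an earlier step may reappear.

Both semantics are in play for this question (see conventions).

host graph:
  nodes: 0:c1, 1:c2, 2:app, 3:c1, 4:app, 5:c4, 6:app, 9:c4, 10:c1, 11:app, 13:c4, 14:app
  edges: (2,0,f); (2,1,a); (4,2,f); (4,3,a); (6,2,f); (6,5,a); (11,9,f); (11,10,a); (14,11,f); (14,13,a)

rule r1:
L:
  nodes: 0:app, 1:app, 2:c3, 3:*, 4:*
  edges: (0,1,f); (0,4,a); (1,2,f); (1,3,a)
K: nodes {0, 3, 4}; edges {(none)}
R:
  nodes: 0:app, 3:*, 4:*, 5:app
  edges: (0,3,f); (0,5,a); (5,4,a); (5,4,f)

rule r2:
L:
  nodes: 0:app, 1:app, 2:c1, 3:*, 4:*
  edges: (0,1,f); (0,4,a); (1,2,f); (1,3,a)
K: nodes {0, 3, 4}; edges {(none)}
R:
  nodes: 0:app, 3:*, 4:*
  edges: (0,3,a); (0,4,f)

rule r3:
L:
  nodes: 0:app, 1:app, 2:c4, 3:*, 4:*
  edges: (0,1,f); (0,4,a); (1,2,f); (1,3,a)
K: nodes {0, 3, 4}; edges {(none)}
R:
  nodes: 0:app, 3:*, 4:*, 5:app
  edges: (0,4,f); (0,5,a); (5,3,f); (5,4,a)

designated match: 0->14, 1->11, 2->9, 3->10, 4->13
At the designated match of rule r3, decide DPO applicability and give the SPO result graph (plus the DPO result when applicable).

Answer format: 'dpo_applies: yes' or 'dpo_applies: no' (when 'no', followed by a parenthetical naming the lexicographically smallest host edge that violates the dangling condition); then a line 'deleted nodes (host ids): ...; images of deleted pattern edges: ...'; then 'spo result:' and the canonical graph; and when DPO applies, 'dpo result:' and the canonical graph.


dpo_applies: yes
deleted nodes (host ids): 9, 11; images of deleted pattern edges: (11,9,f); (11,10,a); (14,11,f); (14,13,a)
spo result:
nodes: 0:c1, 1:c2, 2:app, 3:c1, 4:app, 5:c4, 6:app, 10:c1, 13:c4, 14:app, 15:app
edges: (2,0,f); (2,1,a); (4,2,f); (4,3,a); (6,2,f); (6,5,a); (14,13,f); (14,15,a); (15,10,f); (15,13,a)
dpo result:
nodes: 0:c1, 1:c2, 2:app, 3:c1, 4:app, 5:c4, 6:app, 10:c1, 13:c4, 14:app, 15:app
edges: (2,0,f); (2,1,a); (4,2,f); (4,3,a); (6,2,f); (6,5,a); (14,13,f); (14,15,a); (15,10,f); (15,13,a)


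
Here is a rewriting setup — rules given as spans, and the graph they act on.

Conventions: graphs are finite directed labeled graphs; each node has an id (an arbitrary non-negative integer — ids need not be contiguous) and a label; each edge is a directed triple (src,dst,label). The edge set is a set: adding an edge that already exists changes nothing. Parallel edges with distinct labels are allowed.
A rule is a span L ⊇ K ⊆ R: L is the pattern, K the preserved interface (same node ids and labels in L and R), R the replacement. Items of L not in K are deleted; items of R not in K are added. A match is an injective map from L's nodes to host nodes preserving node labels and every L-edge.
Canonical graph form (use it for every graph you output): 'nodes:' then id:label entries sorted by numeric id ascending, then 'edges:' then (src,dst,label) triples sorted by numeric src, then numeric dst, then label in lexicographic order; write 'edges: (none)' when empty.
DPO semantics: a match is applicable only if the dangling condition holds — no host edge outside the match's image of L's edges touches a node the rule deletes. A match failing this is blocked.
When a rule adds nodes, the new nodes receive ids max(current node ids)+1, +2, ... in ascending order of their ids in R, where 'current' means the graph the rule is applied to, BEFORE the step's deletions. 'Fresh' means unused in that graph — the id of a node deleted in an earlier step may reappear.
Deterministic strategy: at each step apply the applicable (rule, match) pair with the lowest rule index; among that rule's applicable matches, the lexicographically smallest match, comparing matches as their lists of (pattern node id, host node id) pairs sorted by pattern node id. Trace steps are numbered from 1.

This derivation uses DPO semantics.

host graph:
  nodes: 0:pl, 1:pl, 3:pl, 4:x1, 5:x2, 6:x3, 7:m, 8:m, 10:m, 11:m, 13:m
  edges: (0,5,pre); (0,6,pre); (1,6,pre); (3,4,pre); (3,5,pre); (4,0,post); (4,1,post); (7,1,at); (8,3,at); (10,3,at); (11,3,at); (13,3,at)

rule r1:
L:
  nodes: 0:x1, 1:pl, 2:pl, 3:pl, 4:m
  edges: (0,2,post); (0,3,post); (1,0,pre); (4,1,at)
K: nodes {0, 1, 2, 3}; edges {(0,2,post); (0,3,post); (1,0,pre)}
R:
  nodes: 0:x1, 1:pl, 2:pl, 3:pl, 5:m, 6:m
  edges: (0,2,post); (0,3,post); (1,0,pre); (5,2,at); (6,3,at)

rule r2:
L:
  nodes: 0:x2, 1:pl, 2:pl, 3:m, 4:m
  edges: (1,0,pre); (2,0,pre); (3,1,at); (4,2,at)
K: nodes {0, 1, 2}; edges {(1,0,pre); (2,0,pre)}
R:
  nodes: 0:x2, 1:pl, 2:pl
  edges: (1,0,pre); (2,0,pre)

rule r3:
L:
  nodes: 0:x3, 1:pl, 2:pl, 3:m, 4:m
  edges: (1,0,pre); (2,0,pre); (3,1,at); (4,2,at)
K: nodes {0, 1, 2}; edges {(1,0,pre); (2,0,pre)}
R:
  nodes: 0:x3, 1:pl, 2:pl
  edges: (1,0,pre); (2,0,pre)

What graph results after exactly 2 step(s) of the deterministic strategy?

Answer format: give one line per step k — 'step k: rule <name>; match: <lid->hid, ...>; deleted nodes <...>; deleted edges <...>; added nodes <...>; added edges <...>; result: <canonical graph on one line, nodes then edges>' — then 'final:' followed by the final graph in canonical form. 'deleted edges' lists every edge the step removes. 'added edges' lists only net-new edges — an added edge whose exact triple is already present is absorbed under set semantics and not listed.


step 1: rule r1; match: 0->4, 1->3, 2->0, 3->1, 4->8; deleted nodes 8; deleted edges (8,3,at); added nodes 14, 15; added edges (14,0,at); (15,1,at); result: nodes: 0:pl, 1:pl, 3:pl, 4:x1, 5:x2, 6:x3, 7:m, 10:m, 11:m, 13:m, 14:m, 15:m edges: (0,5,pre); (0,6,pre); (1,6,pre); (3,4,pre); (3,5,pre); (4,0,post); (4,1,post); (7,1,at); (10,3,at); (11,3,at); (13,3,at); (14,0,at); (15,1,at)
step 2: rule r1; match: 0->4, 1->3, 2->0, 3->1, 4->10; deleted nodes 10; deleted edges (10,3,at); added nodes 16, 17; added edges (16,0,at); (17,1,at); result: nodes: 0:pl, 1:pl, 3:pl, 4:x1, 5:x2, 6:x3, 7:m, 11:m, 13:m, 14:m, 15:m, 16:m, 17:m edges: (0,5,pre); (0,6,pre); (1,6,pre); (3,4,pre); (3,5,pre); (4,0,post); (4,1,post); (7,1,at); (11,3,at); (13,3,at); (14,0,at); (15,1,at); (16,0,at); (17,1,at)
final:
nodes: 0:pl, 1:pl, 3:pl, 4:x1, 5:x2, 6:x3, 7:m, 11:m, 13:m, 14:m, 15:m, 16:m, 17:m
edges: (0,5,pre); (0,6,pre); (1,6,pre); (3,4,pre); (3,5,pre); (4,0,post); (4,1,post); (7,1,at); (11,3,at); (13,3,at); (14,0,at); (15,1,at); (16,0,at); (17,1,at)


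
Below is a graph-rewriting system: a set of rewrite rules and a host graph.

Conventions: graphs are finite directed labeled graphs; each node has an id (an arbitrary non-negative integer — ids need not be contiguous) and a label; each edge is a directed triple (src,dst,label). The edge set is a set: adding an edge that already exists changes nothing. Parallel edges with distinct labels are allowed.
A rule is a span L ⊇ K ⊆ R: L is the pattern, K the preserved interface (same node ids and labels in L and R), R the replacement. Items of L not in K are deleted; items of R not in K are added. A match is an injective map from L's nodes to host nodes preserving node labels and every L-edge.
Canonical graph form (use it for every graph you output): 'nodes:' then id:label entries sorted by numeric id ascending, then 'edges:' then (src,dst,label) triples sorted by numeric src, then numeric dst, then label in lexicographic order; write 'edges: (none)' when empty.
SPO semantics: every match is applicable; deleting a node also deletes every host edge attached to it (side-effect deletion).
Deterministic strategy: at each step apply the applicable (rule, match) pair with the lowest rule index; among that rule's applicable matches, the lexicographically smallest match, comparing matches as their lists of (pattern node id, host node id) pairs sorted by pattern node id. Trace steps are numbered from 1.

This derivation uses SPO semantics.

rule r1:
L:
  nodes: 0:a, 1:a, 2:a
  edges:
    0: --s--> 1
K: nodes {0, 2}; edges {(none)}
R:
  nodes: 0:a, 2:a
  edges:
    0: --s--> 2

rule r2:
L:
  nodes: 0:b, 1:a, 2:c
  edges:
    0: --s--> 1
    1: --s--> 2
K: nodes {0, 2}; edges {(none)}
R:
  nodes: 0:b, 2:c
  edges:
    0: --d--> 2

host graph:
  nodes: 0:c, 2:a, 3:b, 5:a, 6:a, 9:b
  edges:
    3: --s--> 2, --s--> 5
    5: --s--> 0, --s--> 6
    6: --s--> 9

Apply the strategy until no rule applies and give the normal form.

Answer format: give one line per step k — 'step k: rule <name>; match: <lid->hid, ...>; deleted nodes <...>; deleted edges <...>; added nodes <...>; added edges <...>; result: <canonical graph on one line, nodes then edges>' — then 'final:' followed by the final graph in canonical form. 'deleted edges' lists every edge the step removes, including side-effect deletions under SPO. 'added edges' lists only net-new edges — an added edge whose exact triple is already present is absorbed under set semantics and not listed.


step 1: rule r1; match: 0->5, 1->6, 2->2; deleted nodes 6; deleted edges (5,6,s); (6,9,s); added nodes (none); added edges (5,2,s); result: nodes: 0:c, 2:a, 3:b, 5:a, 9:b edges: (3,2,s); (3,5,s); (5,0,s); (5,2,s)
step 2: rule r2; match: 0->3, 1->5, 2->0; deleted nodes 5; deleted edges (3,5,s); (5,0,s); (5,2,s); added nodes (none); added edges (3,0,d); result: nodes: 0:c, 2:a, 3:b, 9:b edges: (3,0,d); (3,2,s)
final:
nodes: 0:c, 2:a, 3:b, 9:b
edges: (3,0,d); (3,2,s)


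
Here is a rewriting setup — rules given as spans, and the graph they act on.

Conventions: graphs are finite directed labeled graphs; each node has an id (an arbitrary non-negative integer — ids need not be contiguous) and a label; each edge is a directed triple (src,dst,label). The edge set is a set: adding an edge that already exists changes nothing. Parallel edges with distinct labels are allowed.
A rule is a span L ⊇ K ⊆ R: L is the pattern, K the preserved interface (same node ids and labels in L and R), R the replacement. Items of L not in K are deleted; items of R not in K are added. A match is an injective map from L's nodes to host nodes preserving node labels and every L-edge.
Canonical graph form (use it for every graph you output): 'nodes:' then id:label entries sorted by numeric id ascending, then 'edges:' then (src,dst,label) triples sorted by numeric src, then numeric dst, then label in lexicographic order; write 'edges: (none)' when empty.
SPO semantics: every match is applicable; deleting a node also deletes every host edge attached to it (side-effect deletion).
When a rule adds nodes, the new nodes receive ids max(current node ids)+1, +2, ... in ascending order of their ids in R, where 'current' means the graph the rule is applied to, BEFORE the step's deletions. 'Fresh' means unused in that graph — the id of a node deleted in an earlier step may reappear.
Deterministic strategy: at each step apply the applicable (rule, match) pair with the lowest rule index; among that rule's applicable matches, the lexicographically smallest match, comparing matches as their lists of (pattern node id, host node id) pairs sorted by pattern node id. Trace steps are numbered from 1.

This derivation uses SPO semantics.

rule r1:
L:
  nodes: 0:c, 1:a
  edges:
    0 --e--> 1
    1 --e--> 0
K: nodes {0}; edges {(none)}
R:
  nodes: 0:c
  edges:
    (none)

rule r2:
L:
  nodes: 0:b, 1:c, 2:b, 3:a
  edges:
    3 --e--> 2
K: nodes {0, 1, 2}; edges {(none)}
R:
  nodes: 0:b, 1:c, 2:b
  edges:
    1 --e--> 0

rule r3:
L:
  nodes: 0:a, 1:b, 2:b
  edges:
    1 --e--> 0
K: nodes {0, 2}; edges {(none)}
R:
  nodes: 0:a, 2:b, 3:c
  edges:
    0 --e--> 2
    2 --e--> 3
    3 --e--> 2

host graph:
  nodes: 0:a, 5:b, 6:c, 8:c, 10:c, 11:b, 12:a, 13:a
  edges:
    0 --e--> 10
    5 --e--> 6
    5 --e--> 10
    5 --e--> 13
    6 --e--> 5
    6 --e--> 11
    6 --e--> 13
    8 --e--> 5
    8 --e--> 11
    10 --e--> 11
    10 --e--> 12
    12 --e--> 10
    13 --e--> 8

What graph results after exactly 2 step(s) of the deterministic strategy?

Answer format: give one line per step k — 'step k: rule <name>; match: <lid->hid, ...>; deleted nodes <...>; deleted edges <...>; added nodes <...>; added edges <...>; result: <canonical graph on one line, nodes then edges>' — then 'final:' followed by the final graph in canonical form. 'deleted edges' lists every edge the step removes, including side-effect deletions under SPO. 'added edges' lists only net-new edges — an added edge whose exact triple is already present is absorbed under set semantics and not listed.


step 1: rule r1; match: 0->10, 1->12; deleted nodes 12; deleted edges (10,12,e); (12,10,e); added nodes (none); added edges (none); result: nodes: 0:a, 5:b, 6:c, 8:c, 10:c, 11:b, 13:a edges: (0,10,e); (5,6,e); (5,10,e); (5,13,e); (6,5,e); (6,11,e); (6,13,e); (8,5,e); (8,11,e); (10,11,e); (13,8,e)
step 2: rule r3; match: 0->13, 1->5, 2->11; deleted nodes 5; deleted edges (5,6,e); (5,10,e); (5,13,e); (6,5,e); (8,5,e); added nodes 14; added edges (11,14,e); (13,11,e); (14,11,e); result: nodes: 0:a, 6:c, 8:c, 10:c, 11:b, 13:a, 14:c edges: (0,10,e); (6,11,e); (6,13,e); (8,11,e); (10,11,e); (11,14,e); (13,8,e); (13,11,e); (14,11,e)
final:
nodes: 0:a, 6:c, 8:c, 10:c, 11:b, 13:a, 14:c
edges: (0,10,e); (6,11,e); (6,13,e); (8,11,e); (10,11,e); (11,14,e); (13,8,e); (13,11,e); (14,11,e)


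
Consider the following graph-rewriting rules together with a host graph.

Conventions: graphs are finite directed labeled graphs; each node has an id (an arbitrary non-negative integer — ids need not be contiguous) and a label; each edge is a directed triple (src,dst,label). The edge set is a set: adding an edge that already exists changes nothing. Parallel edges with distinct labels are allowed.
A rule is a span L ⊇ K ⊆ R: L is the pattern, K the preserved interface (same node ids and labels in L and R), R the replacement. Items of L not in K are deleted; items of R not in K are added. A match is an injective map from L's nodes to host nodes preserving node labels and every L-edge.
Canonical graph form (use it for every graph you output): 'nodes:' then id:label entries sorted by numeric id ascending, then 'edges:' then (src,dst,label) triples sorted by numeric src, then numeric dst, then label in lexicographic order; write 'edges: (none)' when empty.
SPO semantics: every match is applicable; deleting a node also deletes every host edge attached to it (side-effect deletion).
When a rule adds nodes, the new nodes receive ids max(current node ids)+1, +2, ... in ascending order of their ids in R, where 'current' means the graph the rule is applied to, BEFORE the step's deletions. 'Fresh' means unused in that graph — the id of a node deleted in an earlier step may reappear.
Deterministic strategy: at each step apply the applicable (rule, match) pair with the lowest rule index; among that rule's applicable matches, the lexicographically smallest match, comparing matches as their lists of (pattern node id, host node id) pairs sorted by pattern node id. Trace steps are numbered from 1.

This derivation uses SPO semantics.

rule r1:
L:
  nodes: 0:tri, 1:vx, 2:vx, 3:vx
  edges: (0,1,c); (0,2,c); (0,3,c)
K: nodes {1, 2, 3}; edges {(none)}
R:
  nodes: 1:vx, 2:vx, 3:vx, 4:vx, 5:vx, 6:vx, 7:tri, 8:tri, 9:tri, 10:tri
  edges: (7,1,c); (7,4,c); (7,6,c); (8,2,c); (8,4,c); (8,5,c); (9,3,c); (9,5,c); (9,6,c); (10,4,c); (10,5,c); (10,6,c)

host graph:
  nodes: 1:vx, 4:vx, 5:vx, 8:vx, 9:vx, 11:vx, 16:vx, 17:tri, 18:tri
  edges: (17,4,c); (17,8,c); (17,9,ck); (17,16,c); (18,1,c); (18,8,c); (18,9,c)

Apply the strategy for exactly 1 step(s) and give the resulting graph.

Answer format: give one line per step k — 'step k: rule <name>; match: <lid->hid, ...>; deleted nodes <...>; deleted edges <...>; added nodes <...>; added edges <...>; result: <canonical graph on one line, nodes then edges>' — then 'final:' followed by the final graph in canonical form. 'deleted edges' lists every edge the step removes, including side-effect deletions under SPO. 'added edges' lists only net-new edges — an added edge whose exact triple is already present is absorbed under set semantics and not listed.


step 1: rule r1; match: 0->17, 1->4, 2->8, 3->16; deleted nodes 17; deleted edges (17,4,c); (17,8,c); (17,9,ck); (17,16,c); added nodes 19, 20, 21, 22, 23, 24, 25; added edges (22,4,c); (22,19,c); (22,21,c); (23,8,c); (23,19,c); (23,20,c); (24,16,c); (24,20,c); (24,21,c); (25,19,c); (25,20,c); (25,21,c); result: nodes: 1:vx, 4:vx, 5:vx, 8:vx, 9:vx, 11:vx, 16:vx, 18:tri, 19:vx, 20:vx, 21:vx, 22:tri, 23:tri, 24:tri, 25:tri edges: (18,1,c); (18,8,c); (18,9,c); (22,4,c); (22,19,c); (22,21,c); (23,8,c); (23,19,c); (23,20,c); (24,16,c); (24,20,c); (24,21,c); (25,19,c); (25,20,c); (25,21,c)
final:
nodes: 1:vx, 4:vx, 5:vx, 8:vx, 9:vx, 11:vx, 16:vx, 18:tri, 19:vx, 20:vx, 21:vx, 22:tri, 23:tri, 24:tri, 25:tri
edges: (18,1,c); (18,8,c); (18,9,c); (22,4,c); (22,19,c); (22,21,c); (23,8,c); (23,19,c); (23,20,c); (24,16,c); (24,20,c); (24,21,c); (25,19,c); (25,20,c); (25,21,c)


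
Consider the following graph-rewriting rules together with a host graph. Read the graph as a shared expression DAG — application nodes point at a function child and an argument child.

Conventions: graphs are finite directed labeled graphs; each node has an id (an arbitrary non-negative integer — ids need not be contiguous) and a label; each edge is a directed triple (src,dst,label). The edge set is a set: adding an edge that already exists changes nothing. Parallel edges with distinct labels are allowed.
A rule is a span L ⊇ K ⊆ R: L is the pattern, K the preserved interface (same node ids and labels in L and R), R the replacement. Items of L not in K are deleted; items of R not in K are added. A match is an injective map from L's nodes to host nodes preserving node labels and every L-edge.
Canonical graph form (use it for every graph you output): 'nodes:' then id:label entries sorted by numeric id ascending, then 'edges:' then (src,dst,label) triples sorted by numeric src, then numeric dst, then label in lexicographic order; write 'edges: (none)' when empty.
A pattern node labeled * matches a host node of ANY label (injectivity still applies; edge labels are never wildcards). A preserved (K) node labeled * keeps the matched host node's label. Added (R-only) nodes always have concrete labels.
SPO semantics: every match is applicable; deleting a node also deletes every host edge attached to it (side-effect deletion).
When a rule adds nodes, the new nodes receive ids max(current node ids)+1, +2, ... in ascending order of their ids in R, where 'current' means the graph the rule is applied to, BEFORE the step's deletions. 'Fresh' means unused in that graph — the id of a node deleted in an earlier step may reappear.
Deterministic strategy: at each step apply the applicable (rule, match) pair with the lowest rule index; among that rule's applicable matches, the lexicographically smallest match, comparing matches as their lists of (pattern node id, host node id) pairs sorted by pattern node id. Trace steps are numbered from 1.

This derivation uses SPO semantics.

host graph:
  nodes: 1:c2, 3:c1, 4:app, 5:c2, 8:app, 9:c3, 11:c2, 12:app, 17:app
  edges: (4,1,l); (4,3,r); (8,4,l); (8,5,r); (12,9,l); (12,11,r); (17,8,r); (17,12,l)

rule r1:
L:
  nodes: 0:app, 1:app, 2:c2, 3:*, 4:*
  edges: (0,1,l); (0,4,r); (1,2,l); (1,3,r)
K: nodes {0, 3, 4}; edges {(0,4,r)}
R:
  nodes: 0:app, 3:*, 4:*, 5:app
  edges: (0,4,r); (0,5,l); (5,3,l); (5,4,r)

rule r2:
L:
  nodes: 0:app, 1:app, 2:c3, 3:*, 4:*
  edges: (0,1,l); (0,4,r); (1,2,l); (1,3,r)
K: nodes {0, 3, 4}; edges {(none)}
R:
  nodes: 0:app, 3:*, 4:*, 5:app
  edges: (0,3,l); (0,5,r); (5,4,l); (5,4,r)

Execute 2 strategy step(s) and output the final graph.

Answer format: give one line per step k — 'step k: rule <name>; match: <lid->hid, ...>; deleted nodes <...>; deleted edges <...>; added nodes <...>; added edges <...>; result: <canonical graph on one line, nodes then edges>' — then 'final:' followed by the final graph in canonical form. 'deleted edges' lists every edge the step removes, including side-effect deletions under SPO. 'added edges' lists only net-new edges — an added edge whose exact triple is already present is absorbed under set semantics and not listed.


step 1: rule r1; match: 0->8, 1->4, 2->1, 3->3, 4->5; deleted nodes 1, 4; deleted edges (4,1,l); (4,3,r); (8,4,l); added nodes 18; added edges (8,18,l); (18,3,l); (18,5,r); result: nodes: 3:c1, 5:c2, 8:app, 9:c3, 11:c2, 12:app, 17:app, 18:app edges: (8,5,r); (8,18,l); (12,9,l); (12,11,r); (17,8,r); (17,12,l); (18,3,l); (18,5,r)
step 2: rule r2; match: 0->17, 1->12, 2->9, 3->11, 4->8; deleted nodes 9, 12; deleted edges (12,9,l); (12,11,r); (17,8,r); (17,12,l); added nodes 19; added edges (17,11,l); (17,19,r); (19,8,l); (19,8,r); result: nodes: 3:c1, 5:c2, 8:app, 11:c2, 17:app, 18:app, 19:app edges: (8,5,r); (8,18,l); (17,11,l); (17,19,r); (18,3,l); (18,5,r); (19,8,l); (19,8,r)
final:
nodes: 3:c1, 5:c2, 8:app, 11:c2, 17:app, 18:app, 19:app
edges: (8,5,r); (8,18,l); (17,11,l); (17,19,r); (18,3,l); (18,5,r); (19,8,l); (19,8,r)
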